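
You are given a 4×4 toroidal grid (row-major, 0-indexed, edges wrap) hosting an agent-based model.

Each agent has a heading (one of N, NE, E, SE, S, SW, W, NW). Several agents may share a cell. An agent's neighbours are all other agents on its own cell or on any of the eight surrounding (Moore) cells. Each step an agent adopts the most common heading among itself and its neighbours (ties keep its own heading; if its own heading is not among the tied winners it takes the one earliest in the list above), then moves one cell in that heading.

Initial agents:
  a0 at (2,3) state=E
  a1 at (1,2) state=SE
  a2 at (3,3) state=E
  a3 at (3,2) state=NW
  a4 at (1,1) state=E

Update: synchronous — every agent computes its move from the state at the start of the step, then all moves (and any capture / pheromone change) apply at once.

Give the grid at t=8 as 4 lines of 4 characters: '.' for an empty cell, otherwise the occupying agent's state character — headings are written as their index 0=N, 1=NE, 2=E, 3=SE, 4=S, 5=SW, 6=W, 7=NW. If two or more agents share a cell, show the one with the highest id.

t=1: a0@(2,0):E a1@(1,3):E a2@(3,0):E a3@(3,3):E a4@(1,2):E
t=2: a0@(2,1):E a1@(1,0):E a2@(3,1):E a3@(3,0):E a4@(1,3):E
t=3: a0@(2,2):E a1@(1,1):E a2@(3,2):E a3@(3,1):E a4@(1,0):E
t=4: a0@(2,3):E a1@(1,2):E a2@(3,3):E a3@(3,2):E a4@(1,1):E
t=5: a0@(2,0):E a1@(1,3):E a2@(3,0):E a3@(3,3):E a4@(1,2):E
t=6: a0@(2,1):E a1@(1,0):E a2@(3,1):E a3@(3,0):E a4@(1,3):E
t=7: a0@(2,2):E a1@(1,1):E a2@(3,2):E a3@(3,1):E a4@(1,0):E
t=8: a0@(2,3):E a1@(1,2):E a2@(3,3):E a3@(3,2):E a4@(1,1):E

....
.22.
...2
..22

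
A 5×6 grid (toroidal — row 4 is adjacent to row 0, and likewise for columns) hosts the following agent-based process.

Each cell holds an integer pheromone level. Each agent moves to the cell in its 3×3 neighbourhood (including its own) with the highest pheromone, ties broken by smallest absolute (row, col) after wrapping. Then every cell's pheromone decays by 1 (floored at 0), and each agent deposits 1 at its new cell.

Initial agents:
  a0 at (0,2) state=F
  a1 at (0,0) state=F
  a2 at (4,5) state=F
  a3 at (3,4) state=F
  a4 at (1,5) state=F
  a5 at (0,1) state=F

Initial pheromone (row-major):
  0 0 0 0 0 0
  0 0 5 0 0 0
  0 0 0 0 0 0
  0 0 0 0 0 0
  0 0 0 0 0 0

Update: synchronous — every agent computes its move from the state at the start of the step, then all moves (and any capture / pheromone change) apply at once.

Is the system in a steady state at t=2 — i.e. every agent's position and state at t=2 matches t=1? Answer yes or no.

no

t=1: a0@(1,2) a1@(0,0) a2@(0,0) a3@(2,3) a4@(0,0) a5@(1,2) | pheromone: 3 0 0 0 0 0 / 0 0 6 0 0 0 / 0 0 0 1 0 0 / 0 0 0 0 0 0 / 0 0 0 0 0 0
t=2: a0@(1,2) a1@(0,0) a2@(0,0) a3@(1,2) a4@(0,0) a5@(1,2) | pheromone: 5 0 0 0 0 0 / 0 0 8 0 0 0 / 0 0 0 0 0 0 / 0 0 0 0 0 0 / 0 0 0 0 0 0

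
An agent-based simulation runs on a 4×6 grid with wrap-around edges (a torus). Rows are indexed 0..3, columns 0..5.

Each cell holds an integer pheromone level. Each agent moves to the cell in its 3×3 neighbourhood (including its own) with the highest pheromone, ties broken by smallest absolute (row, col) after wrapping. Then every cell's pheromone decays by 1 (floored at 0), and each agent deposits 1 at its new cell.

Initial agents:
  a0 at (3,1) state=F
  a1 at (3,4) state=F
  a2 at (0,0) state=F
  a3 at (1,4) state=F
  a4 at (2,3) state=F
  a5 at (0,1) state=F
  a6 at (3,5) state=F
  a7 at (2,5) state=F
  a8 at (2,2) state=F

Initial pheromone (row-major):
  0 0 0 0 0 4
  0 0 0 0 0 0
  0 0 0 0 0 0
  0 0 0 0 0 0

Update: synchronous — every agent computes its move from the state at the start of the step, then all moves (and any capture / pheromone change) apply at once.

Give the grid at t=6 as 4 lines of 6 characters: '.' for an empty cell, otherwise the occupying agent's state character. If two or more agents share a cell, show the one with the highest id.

t=1: a0@(0,0) a1@(0,5) a2@(0,5) a3@(0,5) a4@(1,2) a5@(0,0) a6@(0,5) a7@(1,0) a8@(1,1) | pheromone: 2 0 0 0 0 7 / 1 1 1 0 0 0 / 0 0 0 0 0 0 / 0 0 0 0 0 0
t=2: a0@(0,5) a1@(0,5) a2@(0,5) a3@(0,5) a4@(1,1) a5@(0,5) a6@(0,5) a7@(0,5) a8@(0,0) | pheromone: 2 0 0 0 0 13 / 0 1 0 0 0 0 / 0 0 0 0 0 0 / 0 0 0 0 0 0
t=3: a0@(0,5) a1@(0,5) a2@(0,5) a3@(0,5) a4@(0,0) a5@(0,5) a6@(0,5) a7@(0,5) a8@(0,5) | pheromone: 2 0 0 0 0 20 / 0 0 0 0 0 0 / 0 0 0 0 0 0 / 0 0 0 0 0 0
t=4: a0@(0,5) a1@(0,5) a2@(0,5) a3@(0,5) a4@(0,5) a5@(0,5) a6@(0,5) a7@(0,5) a8@(0,5) | pheromone: 1 0 0 0 0 28 / 0 0 0 0 0 0 / 0 0 0 0 0 0 / 0 0 0 0 0 0
t=5: a0@(0,5) a1@(0,5) a2@(0,5) a3@(0,5) a4@(0,5) a5@(0,5) a6@(0,5) a7@(0,5) a8@(0,5) | pheromone: 0 0 0 0 0 36 / 0 0 0 0 0 0 / 0 0 0 0 0 0 / 0 0 0 0 0 0
t=6: a0@(0,5) a1@(0,5) a2@(0,5) a3@(0,5) a4@(0,5) a5@(0,5) a6@(0,5) a7@(0,5) a8@(0,5) | pheromone: 0 0 0 0 0 44 / 0 0 0 0 0 0 / 0 0 0 0 0 0 / 0 0 0 0 0 0

.....F
......
......
......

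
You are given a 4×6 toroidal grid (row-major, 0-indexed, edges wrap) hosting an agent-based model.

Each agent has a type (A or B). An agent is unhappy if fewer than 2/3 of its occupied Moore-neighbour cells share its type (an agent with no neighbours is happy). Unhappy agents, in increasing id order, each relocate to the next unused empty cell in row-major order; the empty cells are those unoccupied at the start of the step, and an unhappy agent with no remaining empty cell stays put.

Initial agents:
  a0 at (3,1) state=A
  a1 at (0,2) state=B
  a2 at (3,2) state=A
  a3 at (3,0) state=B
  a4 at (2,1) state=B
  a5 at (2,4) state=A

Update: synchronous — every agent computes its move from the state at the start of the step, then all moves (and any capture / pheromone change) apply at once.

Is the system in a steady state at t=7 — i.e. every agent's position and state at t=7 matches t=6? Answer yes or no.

t=1: a0@(0,0):A a1@(0,1):B a2@(0,3):A a3@(0,4):B a4@(0,5):B a5@(2,4):A
t=2: a0@(0,2):A a1@(1,0):B a2@(1,1):A a3@(1,2):B a4@(1,3):B a5@(2,4):A
t=3: a0@(0,0):A a1@(0,1):B a2@(0,3):A a3@(0,4):B a4@(0,5):B a5@(1,4):A
t=4: a0@(0,2):A a1@(1,0):B a2@(1,1):A a3@(1,2):B a4@(1,3):B a5@(1,5):A
t=5: a0@(0,0):A a1@(0,1):B a2@(0,3):A a3@(0,4):B a4@(0,5):B a5@(1,4):A
t=6: a0@(0,2):A a1@(1,0):B a2@(1,1):A a3@(1,2):B a4@(1,3):B a5@(1,5):A
t=7: a0@(0,0):A a1@(0,1):B a2@(0,3):A a3@(0,4):B a4@(0,5):B a5@(1,4):A

no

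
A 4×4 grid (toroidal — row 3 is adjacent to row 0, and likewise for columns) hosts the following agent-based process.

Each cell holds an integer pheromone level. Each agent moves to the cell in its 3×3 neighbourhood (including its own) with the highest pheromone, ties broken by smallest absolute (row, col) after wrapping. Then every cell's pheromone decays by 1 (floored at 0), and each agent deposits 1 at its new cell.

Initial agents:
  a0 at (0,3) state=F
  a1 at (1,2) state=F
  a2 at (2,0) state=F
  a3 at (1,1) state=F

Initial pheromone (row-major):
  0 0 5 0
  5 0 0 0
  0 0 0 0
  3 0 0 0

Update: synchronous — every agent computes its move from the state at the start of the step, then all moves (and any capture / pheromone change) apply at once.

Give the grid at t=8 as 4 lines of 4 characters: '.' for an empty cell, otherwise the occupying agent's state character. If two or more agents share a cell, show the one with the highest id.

..F.
F...
....
....

t=1: a0@(0,2) a1@(0,2) a2@(1,0) a3@(0,2) | pheromone: 0 0 7 0 / 5 0 0 0 / 0 0 0 0 / 2 0 0 0
t=2: a0@(0,2) a1@(0,2) a2@(1,0) a3@(0,2) | pheromone: 0 0 9 0 / 5 0 0 0 / 0 0 0 0 / 1 0 0 0
t=3: a0@(0,2) a1@(0,2) a2@(1,0) a3@(0,2) | pheromone: 0 0 11 0 / 5 0 0 0 / 0 0 0 0 / 0 0 0 0
t=4: a0@(0,2) a1@(0,2) a2@(1,0) a3@(0,2) | pheromone: 0 0 13 0 / 5 0 0 0 / 0 0 0 0 / 0 0 0 0
t=5: a0@(0,2) a1@(0,2) a2@(1,0) a3@(0,2) | pheromone: 0 0 15 0 / 5 0 0 0 / 0 0 0 0 / 0 0 0 0
t=6: a0@(0,2) a1@(0,2) a2@(1,0) a3@(0,2) | pheromone: 0 0 17 0 / 5 0 0 0 / 0 0 0 0 / 0 0 0 0
t=7: a0@(0,2) a1@(0,2) a2@(1,0) a3@(0,2) | pheromone: 0 0 19 0 / 5 0 0 0 / 0 0 0 0 / 0 0 0 0
t=8: a0@(0,2) a1@(0,2) a2@(1,0) a3@(0,2) | pheromone: 0 0 21 0 / 5 0 0 0 / 0 0 0 0 / 0 0 0 0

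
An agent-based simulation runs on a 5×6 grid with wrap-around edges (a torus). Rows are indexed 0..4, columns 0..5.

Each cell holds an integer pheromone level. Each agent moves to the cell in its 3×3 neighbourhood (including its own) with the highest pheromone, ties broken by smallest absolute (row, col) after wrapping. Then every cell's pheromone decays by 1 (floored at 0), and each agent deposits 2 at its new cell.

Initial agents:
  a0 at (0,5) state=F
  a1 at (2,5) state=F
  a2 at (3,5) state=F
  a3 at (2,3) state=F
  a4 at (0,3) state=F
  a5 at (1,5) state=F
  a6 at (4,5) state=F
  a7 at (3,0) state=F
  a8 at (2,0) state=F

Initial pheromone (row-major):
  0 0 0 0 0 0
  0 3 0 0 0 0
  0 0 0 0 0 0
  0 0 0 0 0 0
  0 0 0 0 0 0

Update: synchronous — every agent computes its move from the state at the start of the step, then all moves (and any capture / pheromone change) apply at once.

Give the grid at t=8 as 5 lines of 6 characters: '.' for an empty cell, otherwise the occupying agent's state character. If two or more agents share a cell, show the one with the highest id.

t=1: a0@(0,0) a1@(1,0) a2@(2,0) a3@(1,2) a4@(0,2) a5@(0,0) a6@(0,0) a7@(2,0) a8@(1,1) | pheromone: 6 0 2 0 0 0 / 2 4 2 0 0 0 / 4 0 0 0 0 0 / 0 0 0 0 0 0 / 0 0 0 0 0 0
t=2: a0@(0,0) a1@(0,0) a2@(1,1) a3@(1,1) a4@(1,1) a5@(0,0) a6@(0,0) a7@(1,1) a8@(0,0) | pheromone: 15 0 1 0 0 0 / 1 11 1 0 0 0 / 3 0 0 0 0 0 / 0 0 0 0 0 0 / 0 0 0 0 0 0
t=3: a0@(0,0) a1@(0,0) a2@(0,0) a3@(0,0) a4@(0,0) a5@(0,0) a6@(0,0) a7@(0,0) a8@(0,0) | pheromone: 32 0 0 0 0 0 / 0 10 0 0 0 0 / 2 0 0 0 0 0 / 0 0 0 0 0 0 / 0 0 0 0 0 0
t=4: a0@(0,0) a1@(0,0) a2@(0,0) a3@(0,0) a4@(0,0) a5@(0,0) a6@(0,0) a7@(0,0) a8@(0,0) | pheromone: 49 0 0 0 0 0 / 0 9 0 0 0 0 / 1 0 0 0 0 0 / 0 0 0 0 0 0 / 0 0 0 0 0 0
t=5: a0@(0,0) a1@(0,0) a2@(0,0) a3@(0,0) a4@(0,0) a5@(0,0) a6@(0,0) a7@(0,0) a8@(0,0) | pheromone: 66 0 0 0 0 0 / 0 8 0 0 0 0 / 0 0 0 0 0 0 / 0 0 0 0 0 0 / 0 0 0 0 0 0
t=6: a0@(0,0) a1@(0,0) a2@(0,0) a3@(0,0) a4@(0,0) a5@(0,0) a6@(0,0) a7@(0,0) a8@(0,0) | pheromone: 83 0 0 0 0 0 / 0 7 0 0 0 0 / 0 0 0 0 0 0 / 0 0 0 0 0 0 / 0 0 0 0 0 0
t=7: a0@(0,0) a1@(0,0) a2@(0,0) a3@(0,0) a4@(0,0) a5@(0,0) a6@(0,0) a7@(0,0) a8@(0,0) | pheromone: 100 0 0 0 0 0 / 0 6 0 0 0 0 / 0 0 0 0 0 0 / 0 0 0 0 0 0 / 0 0 0 0 0 0
t=8: a0@(0,0) a1@(0,0) a2@(0,0) a3@(0,0) a4@(0,0) a5@(0,0) a6@(0,0) a7@(0,0) a8@(0,0) | pheromone: 117 0 0 0 0 0 / 0 5 0 0 0 0 / 0 0 0 0 0 0 / 0 0 0 0 0 0 / 0 0 0 0 0 0

F.....
......
......
......
......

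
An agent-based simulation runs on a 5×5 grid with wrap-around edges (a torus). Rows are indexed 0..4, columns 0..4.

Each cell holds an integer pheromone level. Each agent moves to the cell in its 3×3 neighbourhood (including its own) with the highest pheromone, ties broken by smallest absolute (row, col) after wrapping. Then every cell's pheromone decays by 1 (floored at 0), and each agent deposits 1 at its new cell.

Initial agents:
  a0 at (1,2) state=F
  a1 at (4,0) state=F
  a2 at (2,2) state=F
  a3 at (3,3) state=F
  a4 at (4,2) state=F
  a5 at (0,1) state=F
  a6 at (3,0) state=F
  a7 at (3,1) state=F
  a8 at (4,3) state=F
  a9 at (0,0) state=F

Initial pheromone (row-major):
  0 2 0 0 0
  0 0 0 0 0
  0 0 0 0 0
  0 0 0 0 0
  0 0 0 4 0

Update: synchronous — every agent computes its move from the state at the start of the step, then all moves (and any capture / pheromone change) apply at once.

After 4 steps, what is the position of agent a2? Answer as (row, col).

(0, 1)

t=1: a0@(0,1) a1@(0,1) a2@(1,1) a3@(4,3) a4@(4,3) a5@(0,1) a6@(2,0) a7@(2,0) a8@(4,3) a9@(0,1) | pheromone: 0 5 0 0 0 / 0 1 0 0 0 / 2 0 0 0 0 / 0 0 0 0 0 / 0 0 0 6 0
t=2: a0@(0,1) a1@(0,1) a2@(0,1) a3@(4,3) a4@(4,3) a5@(0,1) a6@(2,0) a7@(2,0) a8@(4,3) a9@(0,1) | pheromone: 0 9 0 0 0 / 0 0 0 0 0 / 3 0 0 0 0 / 0 0 0 0 0 / 0 0 0 8 0
t=3: a0@(0,1) a1@(0,1) a2@(0,1) a3@(4,3) a4@(4,3) a5@(0,1) a6@(2,0) a7@(2,0) a8@(4,3) a9@(0,1) | pheromone: 0 13 0 0 0 / 0 0 0 0 0 / 4 0 0 0 0 / 0 0 0 0 0 / 0 0 0 10 0
t=4: a0@(0,1) a1@(0,1) a2@(0,1) a3@(4,3) a4@(4,3) a5@(0,1) a6@(2,0) a7@(2,0) a8@(4,3) a9@(0,1) | pheromone: 0 17 0 0 0 / 0 0 0 0 0 / 5 0 0 0 0 / 0 0 0 0 0 / 0 0 0 12 0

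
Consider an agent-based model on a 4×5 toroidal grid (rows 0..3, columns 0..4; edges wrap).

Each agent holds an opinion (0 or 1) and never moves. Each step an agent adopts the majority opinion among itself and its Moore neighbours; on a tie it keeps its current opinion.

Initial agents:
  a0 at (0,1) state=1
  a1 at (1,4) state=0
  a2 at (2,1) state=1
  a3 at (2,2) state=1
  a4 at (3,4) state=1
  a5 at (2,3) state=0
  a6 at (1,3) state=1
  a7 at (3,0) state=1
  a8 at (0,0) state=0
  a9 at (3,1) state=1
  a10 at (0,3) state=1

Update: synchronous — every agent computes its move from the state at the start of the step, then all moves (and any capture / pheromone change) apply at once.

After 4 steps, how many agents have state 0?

t=1: a0@(0,1):1 a1@(1,4):0 a2@(2,1):1 a3@(2,2):1 a4@(3,4):1 a5@(2,3):1 a6@(1,3):1 a7@(3,0):1 a8@(0,0):1 a9@(3,1):1 a10@(0,3):1
t=2: a0@(0,1):1 a1@(1,4):1 a2@(2,1):1 a3@(2,2):1 a4@(3,4):1 a5@(2,3):1 a6@(1,3):1 a7@(3,0):1 a8@(0,0):1 a9@(3,1):1 a10@(0,3):1
t=3: (unchanged — steady state)

0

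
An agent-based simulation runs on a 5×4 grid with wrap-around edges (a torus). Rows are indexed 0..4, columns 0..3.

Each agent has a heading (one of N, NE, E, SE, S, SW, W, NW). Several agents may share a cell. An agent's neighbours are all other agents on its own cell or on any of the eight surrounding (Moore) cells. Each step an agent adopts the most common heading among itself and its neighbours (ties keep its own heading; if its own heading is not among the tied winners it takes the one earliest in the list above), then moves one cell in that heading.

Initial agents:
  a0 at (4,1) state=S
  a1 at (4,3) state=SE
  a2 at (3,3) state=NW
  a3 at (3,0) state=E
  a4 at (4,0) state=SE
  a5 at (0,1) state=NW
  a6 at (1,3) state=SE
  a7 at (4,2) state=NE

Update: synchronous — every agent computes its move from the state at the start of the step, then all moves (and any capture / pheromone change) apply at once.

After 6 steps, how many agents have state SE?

8

t=1: a0@(0,1):S a1@(0,0):SE a2@(4,0):SE a3@(4,1):SE a4@(0,1):SE a5@(4,0):NW a6@(2,0):SE a7@(3,1):NW
t=2: a0@(1,2):SE a1@(1,1):SE a2@(0,1):SE a3@(0,2):SE a4@(1,2):SE a5@(0,1):SE a6@(3,1):SE a7@(4,2):SE
t=3: a0@(2,3):SE a1@(2,2):SE a2@(1,2):SE a3@(1,3):SE a4@(2,3):SE a5@(1,2):SE a6@(4,2):SE a7@(0,3):SE
t=4: a0@(3,0):SE a1@(3,3):SE a2@(2,3):SE a3@(2,0):SE a4@(3,0):SE a5@(2,3):SE a6@(0,3):SE a7@(1,0):SE
t=5: a0@(4,1):SE a1@(4,0):SE a2@(3,0):SE a3@(3,1):SE a4@(4,1):SE a5@(3,0):SE a6@(1,0):SE a7@(2,1):SE
t=6: a0@(0,2):SE a1@(0,1):SE a2@(4,1):SE a3@(4,2):SE a4@(0,2):SE a5@(4,1):SE a6@(2,1):SE a7@(3,2):SE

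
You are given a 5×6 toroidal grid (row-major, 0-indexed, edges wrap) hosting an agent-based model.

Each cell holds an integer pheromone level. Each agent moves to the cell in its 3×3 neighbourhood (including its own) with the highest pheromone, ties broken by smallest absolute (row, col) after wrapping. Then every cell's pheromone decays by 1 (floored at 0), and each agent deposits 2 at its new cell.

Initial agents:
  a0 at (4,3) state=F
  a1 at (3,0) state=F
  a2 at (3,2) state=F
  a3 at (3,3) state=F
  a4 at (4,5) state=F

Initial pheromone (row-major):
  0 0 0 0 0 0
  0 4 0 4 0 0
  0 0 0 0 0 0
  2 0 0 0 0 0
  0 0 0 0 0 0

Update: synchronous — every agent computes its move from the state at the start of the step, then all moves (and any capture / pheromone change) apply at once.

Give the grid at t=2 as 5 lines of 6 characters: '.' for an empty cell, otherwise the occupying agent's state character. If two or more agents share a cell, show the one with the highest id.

......
.F....
......
F.....
......

t=1: a0@(0,2) a1@(3,0) a2@(2,1) a3@(2,2) a4@(3,0) | pheromone: 0 0 2 0 0 0 / 0 3 0 3 0 0 / 0 2 2 0 0 0 / 5 0 0 0 0 0 / 0 0 0 0 0 0
t=2: a0@(1,1) a1@(3,0) a2@(3,0) a3@(1,1) a4@(3,0) | pheromone: 0 0 1 0 0 0 / 0 6 0 2 0 0 / 0 1 1 0 0 0 / 10 0 0 0 0 0 / 0 0 0 0 0 0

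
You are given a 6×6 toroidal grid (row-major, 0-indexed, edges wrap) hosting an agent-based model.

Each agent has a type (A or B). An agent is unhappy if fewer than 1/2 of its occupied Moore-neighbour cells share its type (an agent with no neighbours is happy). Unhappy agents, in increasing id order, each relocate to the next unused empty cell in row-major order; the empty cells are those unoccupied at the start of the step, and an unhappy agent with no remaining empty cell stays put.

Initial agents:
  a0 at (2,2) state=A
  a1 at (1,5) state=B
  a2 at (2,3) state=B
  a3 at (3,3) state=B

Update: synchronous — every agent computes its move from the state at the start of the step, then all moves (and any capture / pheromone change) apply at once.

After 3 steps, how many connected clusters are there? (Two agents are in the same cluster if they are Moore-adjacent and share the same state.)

3

t=1: a0@(0,0):A a1@(1,5):B a2@(2,3):B a3@(3,3):B
t=2: a0@(0,1):A a1@(0,2):B a2@(2,3):B a3@(3,3):B
t=3: a0@(0,0):A a1@(0,3):B a2@(2,3):B a3@(3,3):B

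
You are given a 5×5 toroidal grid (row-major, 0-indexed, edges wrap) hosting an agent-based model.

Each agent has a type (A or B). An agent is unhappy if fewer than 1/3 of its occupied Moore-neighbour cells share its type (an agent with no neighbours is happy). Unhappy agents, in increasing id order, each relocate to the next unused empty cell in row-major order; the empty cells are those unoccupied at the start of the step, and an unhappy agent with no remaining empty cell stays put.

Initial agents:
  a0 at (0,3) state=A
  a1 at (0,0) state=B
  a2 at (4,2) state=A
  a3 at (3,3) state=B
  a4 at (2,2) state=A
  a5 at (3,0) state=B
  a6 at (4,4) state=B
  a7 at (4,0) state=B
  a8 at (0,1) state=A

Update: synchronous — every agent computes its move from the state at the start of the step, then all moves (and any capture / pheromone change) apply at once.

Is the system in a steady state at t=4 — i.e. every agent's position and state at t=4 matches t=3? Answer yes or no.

yes

t=1: a0@(0,3):A a1@(0,0):B a2@(4,2):A a3@(3,3):B a4@(0,2):A a5@(3,0):B a6@(4,4):B a7@(4,0):B a8@(0,1):A
t=2: (unchanged — steady state)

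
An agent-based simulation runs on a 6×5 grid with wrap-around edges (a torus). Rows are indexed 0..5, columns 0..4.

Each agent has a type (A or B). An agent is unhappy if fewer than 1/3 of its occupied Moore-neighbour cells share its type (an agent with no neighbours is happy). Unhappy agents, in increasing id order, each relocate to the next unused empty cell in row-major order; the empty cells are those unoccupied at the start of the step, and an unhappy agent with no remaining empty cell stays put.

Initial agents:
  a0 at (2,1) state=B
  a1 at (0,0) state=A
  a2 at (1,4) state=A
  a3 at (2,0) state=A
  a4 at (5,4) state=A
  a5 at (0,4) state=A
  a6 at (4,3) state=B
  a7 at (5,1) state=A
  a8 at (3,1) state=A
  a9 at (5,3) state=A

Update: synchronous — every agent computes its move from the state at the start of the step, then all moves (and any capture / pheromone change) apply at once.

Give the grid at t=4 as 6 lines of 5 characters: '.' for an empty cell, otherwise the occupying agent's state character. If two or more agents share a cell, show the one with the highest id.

ABB.A
....A
A....
.A...
.....
.A.AA

t=1: a0@(0,1):B a1@(0,0):A a2@(1,4):A a3@(2,0):A a4@(5,4):A a5@(0,4):A a6@(0,2):B a7@(5,1):A a8@(3,1):A a9@(5,3):A
t=2: (unchanged — steady state)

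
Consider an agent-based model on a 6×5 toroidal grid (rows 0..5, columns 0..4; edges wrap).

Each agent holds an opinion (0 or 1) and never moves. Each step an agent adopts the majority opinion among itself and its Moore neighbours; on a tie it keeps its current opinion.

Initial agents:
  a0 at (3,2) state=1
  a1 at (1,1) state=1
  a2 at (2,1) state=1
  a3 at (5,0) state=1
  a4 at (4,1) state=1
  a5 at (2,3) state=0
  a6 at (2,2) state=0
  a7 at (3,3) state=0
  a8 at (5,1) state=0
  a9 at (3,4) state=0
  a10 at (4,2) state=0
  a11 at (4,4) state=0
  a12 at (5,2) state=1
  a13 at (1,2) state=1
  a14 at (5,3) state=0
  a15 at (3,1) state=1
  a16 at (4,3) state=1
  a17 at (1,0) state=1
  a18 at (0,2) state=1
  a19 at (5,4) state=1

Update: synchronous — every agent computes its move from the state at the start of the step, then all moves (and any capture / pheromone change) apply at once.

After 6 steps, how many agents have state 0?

0

t=1: a0@(3,2):1 a1@(1,1):1 a2@(2,1):1 a3@(5,0):1 a4@(4,1):1 a5@(2,3):0 a6@(2,2):1 a7@(3,3):0 a8@(5,1):1 a9@(3,4):0 a10@(4,2):1 a11@(4,4):0 a12@(5,2):1 a13@(1,2):1 a14@(5,3):1 a15@(3,1):1 a16@(4,3):0 a17@(1,0):1 a18@(0,2):1 a19@(5,4):1
t=2: a0@(3,2):1 a1@(1,1):1 a2@(2,1):1 a3@(5,0):1 a4@(4,1):1 a5@(2,3):0 a6@(2,2):1 a7@(3,3):0 a8@(5,1):1 a9@(3,4):0 a10@(4,2):1 a11@(4,4):0 a12@(5,2):1 a13@(1,2):1 a14@(5,3):1 a15@(3,1):1 a16@(4,3):1 a17@(1,0):1 a18@(0,2):1 a19@(5,4):1
t=3: a0@(3,2):1 a1@(1,1):1 a2@(2,1):1 a3@(5,0):1 a4@(4,1):1 a5@(2,3):0 a6@(2,2):1 a7@(3,3):0 a8@(5,1):1 a9@(3,4):0 a10@(4,2):1 a11@(4,4):1 a12@(5,2):1 a13@(1,2):1 a14@(5,3):1 a15@(3,1):1 a16@(4,3):1 a17@(1,0):1 a18@(0,2):1 a19@(5,4):1
t=4: a0@(3,2):1 a1@(1,1):1 a2@(2,1):1 a3@(5,0):1 a4@(4,1):1 a5@(2,3):0 a6@(2,2):1 a7@(3,3):1 a8@(5,1):1 a9@(3,4):0 a10@(4,2):1 a11@(4,4):1 a12@(5,2):1 a13@(1,2):1 a14@(5,3):1 a15@(3,1):1 a16@(4,3):1 a17@(1,0):1 a18@(0,2):1 a19@(5,4):1
t=5: a0@(3,2):1 a1@(1,1):1 a2@(2,1):1 a3@(5,0):1 a4@(4,1):1 a5@(2,3):1 a6@(2,2):1 a7@(3,3):1 a8@(5,1):1 a9@(3,4):1 a10@(4,2):1 a11@(4,4):1 a12@(5,2):1 a13@(1,2):1 a14@(5,3):1 a15@(3,1):1 a16@(4,3):1 a17@(1,0):1 a18@(0,2):1 a19@(5,4):1
t=6: (unchanged — steady state)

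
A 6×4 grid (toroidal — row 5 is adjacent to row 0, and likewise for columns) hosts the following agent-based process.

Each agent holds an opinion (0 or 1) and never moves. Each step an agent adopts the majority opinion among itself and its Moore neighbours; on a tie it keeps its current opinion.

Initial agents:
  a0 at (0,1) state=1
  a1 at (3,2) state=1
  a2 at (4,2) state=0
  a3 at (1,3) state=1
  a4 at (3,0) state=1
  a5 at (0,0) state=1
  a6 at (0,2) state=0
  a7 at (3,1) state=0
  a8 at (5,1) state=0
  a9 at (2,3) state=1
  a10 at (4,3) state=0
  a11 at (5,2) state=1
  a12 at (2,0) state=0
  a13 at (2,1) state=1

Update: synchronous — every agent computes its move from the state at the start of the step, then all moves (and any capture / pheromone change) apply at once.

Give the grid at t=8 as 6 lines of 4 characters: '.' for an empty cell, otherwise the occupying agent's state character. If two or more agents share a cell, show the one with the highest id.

t=1: a0@(0,1):1 a1@(3,2):1 a2@(4,2):0 a3@(1,3):1 a4@(3,0):1 a5@(0,0):1 a6@(0,2):1 a7@(3,1):0 a8@(5,1):0 a9@(2,3):1 a10@(4,3):1 a11@(5,2):0 a12@(2,0):1 a13@(2,1):1
t=2: a0@(0,1):1 a1@(3,2):1 a2@(4,2):0 a3@(1,3):1 a4@(3,0):1 a5@(0,0):1 a6@(0,2):1 a7@(3,1):1 a8@(5,1):0 a9@(2,3):1 a10@(4,3):1 a11@(5,2):0 a12@(2,0):1 a13@(2,1):1
t=3: (unchanged — steady state)

111.
...1
11.1
111.
..01
.00.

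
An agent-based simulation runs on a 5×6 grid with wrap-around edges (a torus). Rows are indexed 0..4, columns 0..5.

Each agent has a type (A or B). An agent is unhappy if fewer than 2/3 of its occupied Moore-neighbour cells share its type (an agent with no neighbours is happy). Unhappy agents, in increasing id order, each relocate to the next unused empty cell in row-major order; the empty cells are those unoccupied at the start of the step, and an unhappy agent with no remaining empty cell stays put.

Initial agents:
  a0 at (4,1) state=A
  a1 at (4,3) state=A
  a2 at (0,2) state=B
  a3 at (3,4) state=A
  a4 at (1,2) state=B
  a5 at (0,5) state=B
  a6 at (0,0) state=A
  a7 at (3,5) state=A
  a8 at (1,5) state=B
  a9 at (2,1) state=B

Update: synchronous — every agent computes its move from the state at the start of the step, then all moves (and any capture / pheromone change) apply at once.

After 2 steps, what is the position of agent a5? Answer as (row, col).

(1, 5)

t=1: a0@(0,1):A a1@(0,3):A a2@(0,4):B a3@(3,4):A a4@(1,2):B a5@(1,0):B a6@(1,1):A a7@(3,5):A a8@(1,3):B a9@(2,1):B
t=2: a0@(0,0):A a1@(0,2):A a2@(0,5):B a3@(3,4):A a4@(1,4):B a5@(1,5):B a6@(2,0):A a7@(3,5):A a8@(1,3):B a9@(2,1):B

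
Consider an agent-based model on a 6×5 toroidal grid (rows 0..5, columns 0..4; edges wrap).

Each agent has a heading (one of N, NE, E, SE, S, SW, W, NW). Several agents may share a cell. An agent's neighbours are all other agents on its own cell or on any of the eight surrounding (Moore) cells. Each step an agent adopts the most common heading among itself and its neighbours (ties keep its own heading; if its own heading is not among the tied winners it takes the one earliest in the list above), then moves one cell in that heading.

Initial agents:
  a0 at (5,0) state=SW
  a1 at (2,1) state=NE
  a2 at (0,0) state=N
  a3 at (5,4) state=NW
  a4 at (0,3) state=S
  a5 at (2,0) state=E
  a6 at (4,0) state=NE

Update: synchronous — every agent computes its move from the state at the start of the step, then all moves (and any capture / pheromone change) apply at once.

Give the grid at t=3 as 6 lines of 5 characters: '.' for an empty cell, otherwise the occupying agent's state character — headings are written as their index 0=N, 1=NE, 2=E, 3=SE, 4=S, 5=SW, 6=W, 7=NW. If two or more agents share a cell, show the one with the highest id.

...11
...11
.7...
0....
.....
....1

t=1: a0@(0,4):SW a1@(1,2):NE a2@(5,0):N a3@(4,3):NW a4@(1,3):S a5@(2,1):E a6@(3,1):NE
t=2: a0@(1,3):SW a1@(0,3):NE a2@(4,0):N a3@(3,2):NW a4@(2,3):S a5@(1,2):NE a6@(2,2):NE
t=3: a0@(0,4):NE a1@(5,4):NE a2@(3,0):N a3@(2,1):NW a4@(1,4):NE a5@(0,3):NE a6@(1,3):NE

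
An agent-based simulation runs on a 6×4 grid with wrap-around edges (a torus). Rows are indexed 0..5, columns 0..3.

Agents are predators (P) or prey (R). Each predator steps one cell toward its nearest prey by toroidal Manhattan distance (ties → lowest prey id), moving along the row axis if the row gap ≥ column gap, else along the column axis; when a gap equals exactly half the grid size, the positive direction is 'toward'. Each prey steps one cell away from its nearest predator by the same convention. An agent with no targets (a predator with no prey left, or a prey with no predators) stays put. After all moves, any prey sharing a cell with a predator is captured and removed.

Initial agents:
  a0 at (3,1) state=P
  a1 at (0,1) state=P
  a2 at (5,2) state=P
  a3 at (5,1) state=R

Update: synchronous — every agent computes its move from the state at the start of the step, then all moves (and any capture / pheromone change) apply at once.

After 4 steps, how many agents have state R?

0

t=1: a0@(4,1):P a1@(5,1):P a2@(5,1):P
t=2: (unchanged — steady state)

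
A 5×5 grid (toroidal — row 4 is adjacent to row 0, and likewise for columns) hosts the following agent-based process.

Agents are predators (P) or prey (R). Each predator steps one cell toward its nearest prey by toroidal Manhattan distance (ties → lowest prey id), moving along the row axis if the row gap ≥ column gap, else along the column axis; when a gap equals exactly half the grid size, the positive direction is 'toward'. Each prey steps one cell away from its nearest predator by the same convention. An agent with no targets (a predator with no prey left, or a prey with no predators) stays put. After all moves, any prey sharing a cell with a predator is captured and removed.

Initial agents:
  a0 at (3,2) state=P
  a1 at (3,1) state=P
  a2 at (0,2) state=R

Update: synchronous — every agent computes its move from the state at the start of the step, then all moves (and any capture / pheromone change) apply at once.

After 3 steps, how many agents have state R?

t=1: a0@(4,2):P a1@(4,1):P a2@(1,2):R
t=2: a0@(0,2):P a1@(0,1):P a2@(2,2):R
t=3: a0@(1,2):P a1@(1,1):P a2@(3,2):R

1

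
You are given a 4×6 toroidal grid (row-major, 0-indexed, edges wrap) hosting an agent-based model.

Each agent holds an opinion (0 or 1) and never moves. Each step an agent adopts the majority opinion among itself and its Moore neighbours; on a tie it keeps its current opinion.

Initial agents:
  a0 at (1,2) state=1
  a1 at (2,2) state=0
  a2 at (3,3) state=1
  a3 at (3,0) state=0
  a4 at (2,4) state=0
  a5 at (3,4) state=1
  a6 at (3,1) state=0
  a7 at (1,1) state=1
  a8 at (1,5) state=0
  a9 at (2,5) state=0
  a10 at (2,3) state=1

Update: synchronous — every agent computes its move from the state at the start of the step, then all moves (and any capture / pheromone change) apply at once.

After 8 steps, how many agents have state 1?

6

t=1: a0@(1,2):1 a1@(2,2):1 a2@(3,3):1 a3@(3,0):0 a4@(2,4):0 a5@(3,4):1 a6@(3,1):0 a7@(1,1):1 a8@(1,5):0 a9@(2,5):0 a10@(2,3):1
t=2: (unchanged — steady state)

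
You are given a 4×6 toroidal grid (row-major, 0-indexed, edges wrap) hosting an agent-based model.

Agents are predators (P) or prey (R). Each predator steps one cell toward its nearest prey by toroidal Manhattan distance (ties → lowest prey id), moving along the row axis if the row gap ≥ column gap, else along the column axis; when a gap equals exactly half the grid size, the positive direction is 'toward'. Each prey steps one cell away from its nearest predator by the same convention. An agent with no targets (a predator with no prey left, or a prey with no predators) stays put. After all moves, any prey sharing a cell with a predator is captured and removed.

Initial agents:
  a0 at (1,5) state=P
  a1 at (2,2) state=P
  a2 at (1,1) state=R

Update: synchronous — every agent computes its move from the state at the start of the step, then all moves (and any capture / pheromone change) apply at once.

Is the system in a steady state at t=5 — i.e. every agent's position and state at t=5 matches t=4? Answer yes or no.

yes

t=1: a0@(1,0):P a1@(1,2):P
t=2: (unchanged — steady state)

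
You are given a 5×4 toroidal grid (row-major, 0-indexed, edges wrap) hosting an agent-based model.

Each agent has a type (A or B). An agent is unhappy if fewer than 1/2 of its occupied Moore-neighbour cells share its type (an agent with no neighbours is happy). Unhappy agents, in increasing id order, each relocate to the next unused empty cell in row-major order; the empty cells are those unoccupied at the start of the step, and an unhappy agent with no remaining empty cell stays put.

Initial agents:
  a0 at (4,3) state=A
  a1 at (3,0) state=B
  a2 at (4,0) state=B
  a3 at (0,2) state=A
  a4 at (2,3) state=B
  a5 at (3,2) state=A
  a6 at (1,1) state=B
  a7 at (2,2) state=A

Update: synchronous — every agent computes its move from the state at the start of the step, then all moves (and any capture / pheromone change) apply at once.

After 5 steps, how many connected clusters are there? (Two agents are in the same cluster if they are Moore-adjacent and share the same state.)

2

t=1: a0@(4,3):A a1@(3,0):B a2@(4,0):B a3@(0,2):A a4@(0,0):B a5@(3,2):A a6@(0,1):B a7@(0,3):A
t=2: (unchanged — steady state)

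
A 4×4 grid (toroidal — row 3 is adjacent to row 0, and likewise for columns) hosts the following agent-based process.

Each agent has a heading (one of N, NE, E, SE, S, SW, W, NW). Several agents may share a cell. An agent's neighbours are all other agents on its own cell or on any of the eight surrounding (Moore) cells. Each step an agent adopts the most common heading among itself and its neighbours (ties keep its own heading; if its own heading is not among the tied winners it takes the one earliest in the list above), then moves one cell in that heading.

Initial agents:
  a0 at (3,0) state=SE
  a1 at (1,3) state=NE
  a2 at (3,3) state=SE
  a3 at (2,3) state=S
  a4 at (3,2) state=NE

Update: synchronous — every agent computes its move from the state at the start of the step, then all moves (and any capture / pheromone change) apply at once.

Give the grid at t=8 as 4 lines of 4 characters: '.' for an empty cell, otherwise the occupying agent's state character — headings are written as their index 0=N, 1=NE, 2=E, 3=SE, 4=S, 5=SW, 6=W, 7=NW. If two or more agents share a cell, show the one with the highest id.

....
...1
...1
3.13

t=1: a0@(0,1):SE a1@(0,0):NE a2@(0,0):SE a3@(1,0):NE a4@(2,3):NE
t=2: a0@(1,2):SE a1@(3,1):NE a2@(1,1):SE a3@(0,1):NE a4@(1,0):NE
t=3: a0@(2,3):SE a1@(2,2):NE a2@(2,2):SE a3@(3,2):NE a4@(0,1):NE
t=4: a0@(3,0):SE a1@(1,3):NE a2@(3,3):SE a3@(2,3):NE a4@(3,2):NE
t=5: a0@(0,1):SE a1@(0,0):NE a2@(0,0):SE a3@(1,0):NE a4@(2,3):NE
t=6: a0@(1,2):SE a1@(3,1):NE a2@(1,1):SE a3@(0,1):NE a4@(1,0):NE
t=7: a0@(2,3):SE a1@(2,2):NE a2@(2,2):SE a3@(3,2):NE a4@(0,1):NE
t=8: a0@(3,0):SE a1@(1,3):NE a2@(3,3):SE a3@(2,3):NE a4@(3,2):NE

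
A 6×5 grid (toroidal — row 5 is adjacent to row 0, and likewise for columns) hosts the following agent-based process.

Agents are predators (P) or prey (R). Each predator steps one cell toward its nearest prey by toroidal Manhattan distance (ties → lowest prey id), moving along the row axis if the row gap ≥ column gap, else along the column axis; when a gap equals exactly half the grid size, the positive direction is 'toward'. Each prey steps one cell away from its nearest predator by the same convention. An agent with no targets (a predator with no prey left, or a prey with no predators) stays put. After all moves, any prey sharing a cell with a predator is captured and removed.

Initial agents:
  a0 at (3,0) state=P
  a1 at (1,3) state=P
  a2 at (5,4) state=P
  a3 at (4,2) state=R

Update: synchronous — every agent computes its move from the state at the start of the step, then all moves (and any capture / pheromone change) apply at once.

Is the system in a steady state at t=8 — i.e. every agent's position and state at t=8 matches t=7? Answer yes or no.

yes

t=1: a0@(3,1):P a1@(2,3):P a2@(5,3):P a3@(4,3):R
t=2: a0@(3,2):P a1@(3,3):P a2@(4,3):P
t=3: (unchanged — steady state)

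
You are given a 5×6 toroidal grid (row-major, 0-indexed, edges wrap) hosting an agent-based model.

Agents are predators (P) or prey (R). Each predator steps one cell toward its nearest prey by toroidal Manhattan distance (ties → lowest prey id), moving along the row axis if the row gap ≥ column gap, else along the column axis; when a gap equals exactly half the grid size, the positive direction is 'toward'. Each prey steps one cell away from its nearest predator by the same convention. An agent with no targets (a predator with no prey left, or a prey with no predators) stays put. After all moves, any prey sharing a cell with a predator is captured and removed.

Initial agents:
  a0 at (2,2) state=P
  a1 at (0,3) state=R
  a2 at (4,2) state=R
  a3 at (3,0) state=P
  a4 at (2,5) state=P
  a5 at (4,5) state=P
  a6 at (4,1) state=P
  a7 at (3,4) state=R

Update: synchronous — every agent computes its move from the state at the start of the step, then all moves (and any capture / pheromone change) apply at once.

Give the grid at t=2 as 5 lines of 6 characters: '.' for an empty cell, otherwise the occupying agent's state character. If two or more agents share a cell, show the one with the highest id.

t=1: a0@(3,2):P a1@(4,3):R a2@(4,3):R a3@(3,5):P a4@(3,5):P a5@(3,5):P a6@(4,2):P a7@(3,3):R
t=2: a0@(3,3):P a1@(4,4):R a2@(4,4):R a3@(3,4):P a4@(3,4):P a5@(3,4):P a6@(4,3):P

......
......
......
...PP.
...PR.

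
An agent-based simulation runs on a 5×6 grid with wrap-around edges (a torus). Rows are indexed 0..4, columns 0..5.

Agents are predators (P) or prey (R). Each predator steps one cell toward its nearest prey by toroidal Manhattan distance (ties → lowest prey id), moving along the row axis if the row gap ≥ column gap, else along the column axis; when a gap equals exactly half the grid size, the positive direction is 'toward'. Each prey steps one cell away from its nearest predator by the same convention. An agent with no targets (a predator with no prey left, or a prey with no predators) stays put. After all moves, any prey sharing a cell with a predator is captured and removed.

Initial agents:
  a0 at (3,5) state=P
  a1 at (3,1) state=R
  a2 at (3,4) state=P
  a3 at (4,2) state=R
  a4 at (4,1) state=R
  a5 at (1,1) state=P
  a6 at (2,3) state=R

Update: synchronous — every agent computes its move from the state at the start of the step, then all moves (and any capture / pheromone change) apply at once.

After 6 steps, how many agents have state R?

t=1: a0@(3,0):P a1@(3,2):R a2@(2,4):P a3@(4,1):R a4@(3,1):R a5@(2,1):P a6@(1,3):R
t=2: a0@(3,1):P a1@(3,3):R a2@(1,4):P a3@(0,1):R a4@(3,2):R a5@(3,1):P a6@(0,3):R
t=3: a0@(3,2):P a1@(3,4):R a2@(0,4):P a3@(1,1):R a4@(3,3):R a5@(3,2):P a6@(4,3):R
t=4: a0@(3,3):P a1@(3,5):R a2@(4,4):P a3@(0,1):R a4@(3,4):R a5@(3,3):P a6@(0,3):R
t=5: a0@(3,4):P a1@(3,0):R a2@(3,4):P a3@(1,1):R a4@(3,5):R a5@(3,4):P a6@(1,3):R
t=6: a0@(3,5):P a1@(3,1):R a2@(3,5):P a3@(1,0):R a4@(3,0):R a5@(3,5):P a6@(0,3):R

4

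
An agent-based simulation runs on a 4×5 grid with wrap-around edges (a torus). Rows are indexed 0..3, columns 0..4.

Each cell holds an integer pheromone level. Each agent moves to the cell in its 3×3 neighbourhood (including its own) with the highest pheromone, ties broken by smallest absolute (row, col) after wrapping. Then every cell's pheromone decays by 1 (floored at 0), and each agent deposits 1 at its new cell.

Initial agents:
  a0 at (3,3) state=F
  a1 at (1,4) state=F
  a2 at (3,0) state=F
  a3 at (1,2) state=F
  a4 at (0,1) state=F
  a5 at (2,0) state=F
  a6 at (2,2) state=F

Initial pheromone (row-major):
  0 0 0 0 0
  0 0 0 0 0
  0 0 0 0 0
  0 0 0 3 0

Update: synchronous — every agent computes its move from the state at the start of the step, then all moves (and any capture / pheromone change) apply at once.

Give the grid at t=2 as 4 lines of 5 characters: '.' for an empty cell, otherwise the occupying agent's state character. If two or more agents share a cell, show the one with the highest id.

F....
.....
.....
...F.

t=1: a0@(3,3) a1@(0,0) a2@(0,0) a3@(0,1) a4@(0,0) a5@(1,0) a6@(3,3) | pheromone: 3 1 0 0 0 / 1 0 0 0 0 / 0 0 0 0 0 / 0 0 0 4 0
t=2: a0@(3,3) a1@(0,0) a2@(0,0) a3@(0,0) a4@(0,0) a5@(0,0) a6@(3,3) | pheromone: 7 0 0 0 0 / 0 0 0 0 0 / 0 0 0 0 0 / 0 0 0 5 0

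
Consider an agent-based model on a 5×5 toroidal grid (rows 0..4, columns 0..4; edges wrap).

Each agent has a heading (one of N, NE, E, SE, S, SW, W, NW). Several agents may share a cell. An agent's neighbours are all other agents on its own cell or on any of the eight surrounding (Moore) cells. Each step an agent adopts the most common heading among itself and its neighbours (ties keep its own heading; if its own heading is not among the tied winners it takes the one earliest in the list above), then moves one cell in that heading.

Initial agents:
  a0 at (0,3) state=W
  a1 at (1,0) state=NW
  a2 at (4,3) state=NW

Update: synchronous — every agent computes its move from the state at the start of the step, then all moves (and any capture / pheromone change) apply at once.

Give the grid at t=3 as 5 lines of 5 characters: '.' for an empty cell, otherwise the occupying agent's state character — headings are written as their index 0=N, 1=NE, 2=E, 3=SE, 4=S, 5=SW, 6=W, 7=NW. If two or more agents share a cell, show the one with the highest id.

t=1: a0@(0,2):W a1@(0,4):NW a2@(3,2):NW
t=2: a0@(0,1):W a1@(4,3):NW a2@(2,1):NW
t=3: a0@(0,0):W a1@(3,2):NW a2@(1,0):NW

6....
7....
.....
..7..
.....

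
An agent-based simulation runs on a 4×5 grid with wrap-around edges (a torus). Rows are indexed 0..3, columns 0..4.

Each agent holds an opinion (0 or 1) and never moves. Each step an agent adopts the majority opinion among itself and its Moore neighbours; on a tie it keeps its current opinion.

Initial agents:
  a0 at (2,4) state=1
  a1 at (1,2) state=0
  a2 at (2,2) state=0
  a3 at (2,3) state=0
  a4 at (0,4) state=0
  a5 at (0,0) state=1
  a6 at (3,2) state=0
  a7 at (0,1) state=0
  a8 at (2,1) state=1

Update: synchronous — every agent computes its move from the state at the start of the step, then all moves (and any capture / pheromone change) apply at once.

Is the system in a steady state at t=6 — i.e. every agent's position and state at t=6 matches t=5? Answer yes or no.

t=1: a0@(2,4):1 a1@(1,2):0 a2@(2,2):0 a3@(2,3):0 a4@(0,4):0 a5@(0,0):0 a6@(3,2):0 a7@(0,1):0 a8@(2,1):0
t=2: (unchanged — steady state)

yes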